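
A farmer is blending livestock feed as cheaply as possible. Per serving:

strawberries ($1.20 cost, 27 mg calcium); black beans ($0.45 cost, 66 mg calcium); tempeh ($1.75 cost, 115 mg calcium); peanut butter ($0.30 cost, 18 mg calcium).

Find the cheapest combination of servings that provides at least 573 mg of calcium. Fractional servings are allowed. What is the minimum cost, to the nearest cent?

Cost per mg of calcium: black beans $0.0068, tempeh $0.0152, peanut butter $0.0167, strawberries $0.0444.
With no serving limits, use only black beans: 573 mg / 66 mg = 8.682 servings × $0.45 = $3.91.

$3.91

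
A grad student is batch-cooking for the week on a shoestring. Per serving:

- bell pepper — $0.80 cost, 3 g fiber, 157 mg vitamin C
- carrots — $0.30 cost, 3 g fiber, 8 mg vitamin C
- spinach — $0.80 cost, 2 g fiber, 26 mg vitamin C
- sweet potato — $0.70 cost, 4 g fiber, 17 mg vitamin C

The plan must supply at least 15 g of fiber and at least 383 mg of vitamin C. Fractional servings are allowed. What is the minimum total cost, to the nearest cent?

$2.65

Minimising a linear cost over {fiber ≥ 15, vitamin C ≥ 383, servings ≥ 0} — the optimum is at a vertex, using one or two foods.
bell pepper only: max(15/3, 383/157) = 5 servings → $4.00.
carrots only: max(15/3, 383/8) = 47.88 servings → $14.36.
spinach only: max(15/2, 383/26) = 14.73 servings → $11.78.
sweet potato only: max(15/4, 383/17) = 22.53 servings → $15.77.
bell pepper + carrots with both tight: 2.302 servings and 2.698 servings → $2.65.
bell pepper + spinach with both tight: 1.593 servings and 5.11 servings → $5.36.
bell pepper + sweet potato with both tight: 2.213 servings and 2.09 servings → $3.23.
carrots + spinach: the both-tight solution has a negative serving — not a feasible corner.
carrots + sweet potato with both targets exact would need a negative amount; discard.
spinach + sweet potato: intersection lies outside the first quadrant.
Cheapest feasible corner: $2.65.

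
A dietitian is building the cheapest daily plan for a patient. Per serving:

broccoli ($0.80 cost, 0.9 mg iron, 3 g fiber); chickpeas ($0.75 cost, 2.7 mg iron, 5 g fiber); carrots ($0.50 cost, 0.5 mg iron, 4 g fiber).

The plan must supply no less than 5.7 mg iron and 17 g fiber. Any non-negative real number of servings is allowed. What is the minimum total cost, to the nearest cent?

This is a tiny linear program; its minimum lies at a vertex of the feasible set. List the vertices and price them.
broccoli only: max(5.7/0.9, 17/3) = 6.333 servings → $5.07.
chickpeas only: max(5.7/2.7, 17/5) = 3.4 servings → $2.55.
carrots only: max(5.7/0.5, 17/4) = 11.4 servings → $5.70.
broccoli + chickpeas with both tight: 4.833 servings and 0.5 servings → $4.24.
broccoli + carrots with both targets exact would need a negative amount; discard.
chickpeas + carrots with both tight: 1.723 servings and 2.096 servings → $2.34.
So the least-cost plan costs $2.34.

$2.34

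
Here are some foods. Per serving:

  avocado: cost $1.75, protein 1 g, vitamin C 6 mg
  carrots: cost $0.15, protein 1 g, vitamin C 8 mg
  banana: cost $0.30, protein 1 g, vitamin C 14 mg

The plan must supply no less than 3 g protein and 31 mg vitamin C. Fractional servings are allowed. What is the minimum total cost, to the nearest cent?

$0.58

avocado only: max(3/1, 31/6) = 5.167 servings → $9.04.
carrots only: max(3/1, 31/8) = 3.875 servings → $0.58.
banana only: max(3/1, 31/14) = 3 servings → $0.90.
avocado + carrots: intersection lies outside the first quadrant.
avocado + banana with both tight: 1.375 servings and 1.625 servings → $2.89.
carrots + banana with both tight: 1.833 servings and 1.167 servings → $0.62.
Cheapest feasible corner: $0.58.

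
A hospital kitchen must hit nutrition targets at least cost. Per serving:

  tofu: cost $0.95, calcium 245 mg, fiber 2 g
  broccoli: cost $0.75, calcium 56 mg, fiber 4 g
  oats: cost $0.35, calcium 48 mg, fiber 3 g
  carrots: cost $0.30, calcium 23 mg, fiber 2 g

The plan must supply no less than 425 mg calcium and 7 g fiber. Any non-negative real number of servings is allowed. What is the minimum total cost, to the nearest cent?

Minimising a linear cost over {calcium ≥ 425, fiber ≥ 7, servings ≥ 0} — the optimum is at a vertex, using one or two foods.
tofu only: max(425/245, 7/2) = 3.5 servings → $3.33.
broccoli only: max(425/56, 7/4) = 7.589 servings → $5.69.
oats only: max(425/48, 7/3) = 8.854 servings → $3.10.
carrots only: max(425/23, 7/2) = 18.48 servings → $5.54.
tofu + broccoli with both tight: 1.507 servings and 0.9965 servings → $2.18.
tofu + oats with both tight: 1.469 servings and 1.354 servings → $1.87.
tofu + carrots with both tight: 1.552 servings and 1.948 servings → $2.06.
broccoli + oats with both targets exact would need a negative amount; discard.
broccoli + carrots: the both-tight solution has a negative serving — not a feasible corner.
oats + carrots: intersection lies outside the first quadrant.
Cheapest feasible corner: $1.87.

$1.87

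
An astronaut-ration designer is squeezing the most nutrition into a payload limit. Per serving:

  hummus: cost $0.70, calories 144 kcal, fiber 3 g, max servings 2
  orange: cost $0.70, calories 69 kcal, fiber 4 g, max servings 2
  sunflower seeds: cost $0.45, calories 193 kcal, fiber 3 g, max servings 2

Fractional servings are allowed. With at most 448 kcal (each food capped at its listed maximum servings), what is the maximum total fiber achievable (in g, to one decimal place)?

Fiber per kcal: orange 0.05797, hummus 0.02083, sunflower seeds 0.01554.
Take 2 servings of orange: uses 138 kcal, +8.0 g fiber (running total 8.0 g).
Take 2 servings of hummus: uses 288 kcal, +6.0 g fiber (running total 14.0 g).
Take 0.114 servings of sunflower seeds: uses 22 kcal, +0.3 g fiber (running total 14.3 g).
Greedy by best ratio exhausts the calories allowance optimally: 14.3 g.

14.3 g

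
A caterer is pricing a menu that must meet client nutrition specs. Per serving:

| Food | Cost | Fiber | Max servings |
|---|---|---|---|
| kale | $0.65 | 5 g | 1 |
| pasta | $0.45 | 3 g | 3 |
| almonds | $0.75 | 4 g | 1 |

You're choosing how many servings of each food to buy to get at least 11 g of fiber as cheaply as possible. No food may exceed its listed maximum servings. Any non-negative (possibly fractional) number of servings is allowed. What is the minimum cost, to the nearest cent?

$1.55

Cost per g of fiber: kale $0.1300, pasta $0.1500, almonds $0.1875.
Take 1 serving of kale: +5.0 g fiber for $0.65 (total $0.65, still need 6.0 g).
Take 2 servings of pasta: +6.0 g fiber for $0.90 (total $1.55, still need 0.0 g).
Greedy by cheapest-per-g is optimal for a single linear constraint, so the minimum cost is $1.55.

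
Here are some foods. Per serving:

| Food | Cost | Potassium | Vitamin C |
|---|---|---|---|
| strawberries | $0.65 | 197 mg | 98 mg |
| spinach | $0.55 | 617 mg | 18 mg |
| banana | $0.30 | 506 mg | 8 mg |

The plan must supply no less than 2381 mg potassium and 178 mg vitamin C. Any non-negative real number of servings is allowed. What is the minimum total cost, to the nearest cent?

$2.20

An LP optimum is at a vertex; with two nutrient constraints at most two foods are used. Check each candidate.
strawberries only: max(2381/197, 178/98) = 12.09 servings → $7.86.
spinach only: max(2381/617, 178/18) = 9.889 servings → $5.44.
banana only: max(2381/506, 178/8) = 22.25 servings → $6.67.
strawberries + spinach with both tight: 1.177 servings and 3.483 servings → $2.68.
strawberries + banana with both tight: 1.479 servings and 4.13 servings → $2.20.
spinach + banana: the both-tight solution has a negative serving — not a feasible corner.
Cheapest feasible corner: $2.20.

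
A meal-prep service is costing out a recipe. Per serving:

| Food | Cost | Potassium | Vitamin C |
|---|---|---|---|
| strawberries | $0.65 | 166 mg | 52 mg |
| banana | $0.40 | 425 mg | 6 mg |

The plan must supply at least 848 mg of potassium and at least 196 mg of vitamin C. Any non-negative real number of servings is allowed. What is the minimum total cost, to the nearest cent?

$2.63

With two linear requirements the optimum uses one or two foods; enumerate the corners.
strawberries only: max(848/166, 196/52) = 5.108 servings → $3.32.
banana only: max(848/425, 196/6) = 32.67 servings → $13.07.
strawberries + banana with both tight: 3.706 servings and 0.5478 servings → $2.63.
The minimum over all feasible corners is $2.63.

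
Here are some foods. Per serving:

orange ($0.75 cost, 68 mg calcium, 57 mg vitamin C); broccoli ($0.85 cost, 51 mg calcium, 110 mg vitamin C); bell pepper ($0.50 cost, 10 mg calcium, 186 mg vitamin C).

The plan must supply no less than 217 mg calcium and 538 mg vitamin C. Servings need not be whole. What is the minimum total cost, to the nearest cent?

$3.17

At the optimum either one food covers both requirements or two foods hit both targets exactly; no other combination can be cheaper.
orange only: max(217/68, 538/57) = 9.439 servings → $7.08.
broccoli only: max(217/51, 538/110) = 4.891 servings → $4.16.
bell pepper only: max(217/10, 538/186) = 21.7 servings → $10.85.
orange + broccoli: intersection lies outside the first quadrant.
orange + bell pepper with both tight: 2.896 servings and 2.005 servings → $3.17.
broccoli + bell pepper with both tight: 4.171 servings and 0.4255 servings → $3.76.
Cheapest feasible corner: $3.17.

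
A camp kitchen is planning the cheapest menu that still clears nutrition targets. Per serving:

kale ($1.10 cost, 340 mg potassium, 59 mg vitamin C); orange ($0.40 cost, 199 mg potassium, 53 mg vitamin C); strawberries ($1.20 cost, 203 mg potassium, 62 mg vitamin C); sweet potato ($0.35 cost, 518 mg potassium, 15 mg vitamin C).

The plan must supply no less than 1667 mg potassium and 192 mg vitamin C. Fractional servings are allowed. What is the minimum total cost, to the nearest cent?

$1.93

With two linear requirements the optimum uses one or two foods; enumerate the corners.
kale only: max(1667/340, 192/59) = 4.903 servings → $5.39.
orange only: max(1667/199, 192/53) = 8.377 servings → $3.35.
strawberries only: max(1667/203, 192/62) = 8.212 servings → $9.85.
sweet potato only: max(1667/518, 192/15) = 12.8 servings → $4.48.
kale + orange: intersection lies outside the first quadrant.
kale + strawberries with both targets exact would need a negative amount; discard.
kale + sweet potato with both tight: 2.924 servings and 1.299 servings → $3.67.
orange + strawberries: the both-tight solution has a negative serving — not a feasible corner.
orange + sweet potato with both tight: 3.043 servings and 2.049 servings → $1.93.
strawberries + sweet potato with both tight: 2.561 servings and 2.215 servings → $3.85.
Cheapest feasible corner: $1.93.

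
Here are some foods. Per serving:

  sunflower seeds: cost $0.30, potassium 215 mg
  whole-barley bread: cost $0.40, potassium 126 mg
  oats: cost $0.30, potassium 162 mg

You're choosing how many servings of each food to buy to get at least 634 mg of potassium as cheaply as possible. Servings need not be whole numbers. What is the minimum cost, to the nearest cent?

$0.88

Cost per mg of potassium: sunflower seeds $0.0014, oats $0.0019, whole-barley bread $0.0032.
With no serving limits, use only sunflower seeds: 634 mg / 215 mg = 2.949 servings × $0.30 = $0.88.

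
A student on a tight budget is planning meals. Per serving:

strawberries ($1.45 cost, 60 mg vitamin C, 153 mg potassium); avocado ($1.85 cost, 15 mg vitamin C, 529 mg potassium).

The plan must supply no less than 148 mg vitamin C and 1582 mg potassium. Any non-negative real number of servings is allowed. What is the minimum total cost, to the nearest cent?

This is a tiny linear program; its minimum lies at a vertex of the feasible set. List the vertices and price them.
strawberries only: max(148/60, 1582/153) = 10.34 servings → $14.99.
avocado only: max(148/15, 1582/529) = 9.867 servings → $18.25.
strawberries + avocado with both tight: 1.853 servings and 2.455 servings → $7.23.
The minimum over all feasible corners is $7.23.

$7.23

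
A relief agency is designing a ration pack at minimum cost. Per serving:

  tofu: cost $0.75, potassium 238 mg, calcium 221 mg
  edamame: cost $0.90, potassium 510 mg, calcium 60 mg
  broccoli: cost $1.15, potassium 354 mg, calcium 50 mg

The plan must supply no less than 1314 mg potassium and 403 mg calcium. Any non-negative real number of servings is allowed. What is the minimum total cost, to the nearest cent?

$2.74

An LP optimum is at a vertex; with two nutrient constraints at most two foods are used. Check each candidate.
tofu only: max(1314/238, 403/221) = 5.521 servings → $4.14.
edamame only: max(1314/510, 403/60) = 6.717 servings → $6.04.
broccoli only: max(1314/354, 403/50) = 8.06 servings → $9.27.
tofu + edamame with both tight: 1.287 servings and 1.976 servings → $2.74.
tofu + broccoli with both tight: 1.16 servings and 2.932 servings → $4.24.
edamame + broccoli with both targets exact would need a negative amount; discard.
So the least-cost plan costs $2.74.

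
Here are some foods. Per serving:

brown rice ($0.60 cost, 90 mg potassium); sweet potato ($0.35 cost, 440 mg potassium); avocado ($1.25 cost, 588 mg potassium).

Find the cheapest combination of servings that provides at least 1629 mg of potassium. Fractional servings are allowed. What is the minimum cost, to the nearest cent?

$1.30

Cost per mg of potassium: sweet potato $0.0008, avocado $0.0021, brown rice $0.0067.
With no serving limits, use only sweet potato: 1629 mg / 440 mg = 3.702 servings × $0.35 = $1.30.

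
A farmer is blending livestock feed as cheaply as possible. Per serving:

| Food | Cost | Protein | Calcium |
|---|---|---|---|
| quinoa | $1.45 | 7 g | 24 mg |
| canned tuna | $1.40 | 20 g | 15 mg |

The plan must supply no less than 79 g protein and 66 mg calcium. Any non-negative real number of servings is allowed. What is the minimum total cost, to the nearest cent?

$5.88

quinoa only: max(79/7, 66/24) = 11.29 servings → $16.36.
canned tuna only: max(79/20, 66/15) = 4.4 servings → $6.16.
quinoa + canned tuna with both tight: 0.36 servings and 3.824 servings → $5.88.
Cheapest feasible corner: $5.88.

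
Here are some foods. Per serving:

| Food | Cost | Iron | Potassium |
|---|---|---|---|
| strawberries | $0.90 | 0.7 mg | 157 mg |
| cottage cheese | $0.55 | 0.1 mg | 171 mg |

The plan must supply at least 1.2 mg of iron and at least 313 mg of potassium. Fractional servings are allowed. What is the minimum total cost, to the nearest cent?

$1.67

Two binding constraints pin down two serving amounts, so the optimal mix uses at most two foods. The candidates are each food alone (scaled to the tighter of iron/potassium) and each pair with both constraints tight.
strawberries only: max(1.2/0.7, 313/157) = 1.994 servings → $1.79.
cottage cheese only: max(1.2/0.1, 313/171) = 12 servings → $6.60.
strawberries + cottage cheese with both tight: 1.672 servings and 0.2952 servings → $1.67.
So the least-cost plan costs $1.67.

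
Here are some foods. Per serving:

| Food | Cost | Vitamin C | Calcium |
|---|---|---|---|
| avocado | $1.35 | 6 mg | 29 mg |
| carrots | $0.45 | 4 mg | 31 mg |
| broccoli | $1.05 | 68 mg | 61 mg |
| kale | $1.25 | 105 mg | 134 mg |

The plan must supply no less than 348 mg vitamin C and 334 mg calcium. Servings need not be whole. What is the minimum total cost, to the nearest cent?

$4.14

Compare the cost at each extreme point of the feasible region.
avocado only: max(348/6, 334/29) = 58 servings → $78.30.
carrots only: max(348/4, 334/31) = 87 servings → $39.15.
broccoli only: max(348/68, 334/61) = 5.475 servings → $5.75.
kale only: max(348/105, 334/134) = 3.314 servings → $4.14.
avocado + carrots: intersection lies outside the first quadrant.
avocado + broccoli with both tight: 0.924 servings and 5.036 servings → $6.54.
avocado + kale with both targets exact would need a negative amount; discard.
carrots + broccoli with both tight: 0.7961 servings and 5.071 servings → $5.68.
carrots + kale: the both-tight solution has a negative serving — not a feasible corner.
broccoli + kale with both tight: 4.271 servings and 0.5482 servings → $5.17.
So the least-cost plan costs $4.14.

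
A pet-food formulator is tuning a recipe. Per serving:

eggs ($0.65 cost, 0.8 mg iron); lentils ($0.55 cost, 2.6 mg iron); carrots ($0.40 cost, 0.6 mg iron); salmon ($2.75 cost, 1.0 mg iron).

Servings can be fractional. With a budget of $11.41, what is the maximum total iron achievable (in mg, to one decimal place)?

Iron per dollar: lentils 4.727, carrots 1.5, eggs 1.231, salmon 0.3636.
With no serving limits, spend the whole cost allowance on lentils: $11.41 / $0.55 × 2.6 mg = 53.9 mg.

53.9 mg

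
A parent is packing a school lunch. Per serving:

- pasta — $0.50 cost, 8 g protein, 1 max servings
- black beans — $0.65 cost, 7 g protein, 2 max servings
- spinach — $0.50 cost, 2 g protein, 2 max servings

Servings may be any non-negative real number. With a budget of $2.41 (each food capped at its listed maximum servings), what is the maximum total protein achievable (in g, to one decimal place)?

24.4 g

Protein per dollar: pasta 16, black beans 10.77, spinach 4.
Take 1 serving of pasta: spends $0.50, +8.0 g protein (running total 8.0 g).
Take 2 servings of black beans: spends $1.30, +14.0 g protein (running total 22.0 g).
Take 1.22 servings of spinach: spends $0.61, +2.4 g protein (running total 24.4 g).
Greedy by best ratio exhausts the cost allowance optimally: 24.4 g.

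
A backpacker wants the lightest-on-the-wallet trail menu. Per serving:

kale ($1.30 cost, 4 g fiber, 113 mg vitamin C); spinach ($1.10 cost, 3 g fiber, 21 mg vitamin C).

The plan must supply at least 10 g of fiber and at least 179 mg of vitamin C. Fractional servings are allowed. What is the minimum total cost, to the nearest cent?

$3.25

At the optimum either one food covers both requirements or two foods hit both targets exactly; no other combination can be cheaper.
kale only: max(10/4, 179/113) = 2.5 servings → $3.25.
spinach only: max(10/3, 179/21) = 8.524 servings → $9.38.
kale + spinach with both tight: 1.282 servings and 1.624 servings → $3.45.
Cheapest feasible corner: $3.25.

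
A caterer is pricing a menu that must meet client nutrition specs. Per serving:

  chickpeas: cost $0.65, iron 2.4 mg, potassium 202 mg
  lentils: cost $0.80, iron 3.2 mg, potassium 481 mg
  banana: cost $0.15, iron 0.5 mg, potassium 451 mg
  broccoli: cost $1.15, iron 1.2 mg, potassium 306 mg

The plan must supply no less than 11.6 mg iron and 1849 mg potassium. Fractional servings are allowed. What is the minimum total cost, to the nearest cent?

Compare the cost at each extreme point of the feasible region.
chickpeas only: max(11.6/2.4, 1849/202) = 9.153 servings → $5.95.
lentils only: max(11.6/3.2, 1849/481) = 3.844 servings → $3.08.
banana only: max(11.6/0.5, 1849/451) = 23.2 servings → $3.48.
broccoli only: max(11.6/1.2, 1849/306) = 9.667 servings → $11.12.
chickpeas + lentils with both targets exact would need a negative amount; discard.
chickpeas + banana with both tight: 4.389 servings and 2.134 servings → $3.17.
chickpeas + broccoli with both tight: 2.705 servings and 4.257 servings → $6.65.
lentils + banana with both tight: 3.581 servings and 0.2804 servings → $2.91.
lentils + broccoli with both tight: 3.31 servings and 0.8388 servings → $3.61.
banana + broccoli: the both-tight solution has a negative serving — not a feasible corner.
The minimum over all feasible corners is $2.91.

$2.91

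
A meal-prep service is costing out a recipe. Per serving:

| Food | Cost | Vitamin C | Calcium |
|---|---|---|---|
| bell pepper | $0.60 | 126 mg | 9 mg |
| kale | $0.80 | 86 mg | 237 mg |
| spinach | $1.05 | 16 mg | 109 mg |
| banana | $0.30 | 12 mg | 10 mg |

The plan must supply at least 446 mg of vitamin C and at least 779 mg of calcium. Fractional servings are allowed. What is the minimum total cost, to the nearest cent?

For a min-cost LP with two ≥-constraints, a basic feasible solution has at most two positive variables.
bell pepper only: max(446/126, 779/9) = 86.56 servings → $51.93.
kale only: max(446/86, 779/237) = 5.186 servings → $4.15.
spinach only: max(446/16, 779/109) = 27.88 servings → $29.27.
banana only: max(446/12, 779/10) = 77.9 servings → $23.37.
bell pepper + kale with both tight: 1.331 servings and 3.236 servings → $3.39.
bell pepper + spinach with both tight: 2.66 servings and 6.927 servings → $8.87.
bell pepper + banana: intersection lies outside the first quadrant.
kale + spinach: the both-tight solution has a negative serving — not a feasible corner.
kale + banana with both tight: 2.464 servings and 19.51 servings → $7.82.
spinach + banana with both tight: 4.258 servings and 31.49 servings → $13.92.
So the least-cost plan costs $3.39.

$3.39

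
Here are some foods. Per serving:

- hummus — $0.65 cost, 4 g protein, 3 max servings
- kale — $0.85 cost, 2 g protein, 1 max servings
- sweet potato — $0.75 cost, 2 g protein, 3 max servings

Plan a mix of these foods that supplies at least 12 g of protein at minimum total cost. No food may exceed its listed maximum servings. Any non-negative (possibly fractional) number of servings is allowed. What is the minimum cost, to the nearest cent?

$1.95

Cost per g of protein: hummus $0.1625, sweet potato $0.3750, kale $0.4250.
Take 3 servings of hummus: +12.0 g protein for $1.95 (total $1.95, still need 0.0 g).
Greedy by cheapest-per-g is optimal for a single linear constraint, so the minimum cost is $1.95.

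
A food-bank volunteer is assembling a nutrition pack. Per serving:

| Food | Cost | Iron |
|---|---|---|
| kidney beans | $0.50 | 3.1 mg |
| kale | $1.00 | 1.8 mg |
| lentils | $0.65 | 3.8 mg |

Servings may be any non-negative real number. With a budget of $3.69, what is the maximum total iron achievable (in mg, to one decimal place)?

22.9 mg

Iron per dollar: kidney beans 6.2, lentils 5.846, kale 1.8.
With no serving limits, spend the whole cost allowance on kidney beans: $3.69 / $0.50 × 3.1 mg = 22.9 mg.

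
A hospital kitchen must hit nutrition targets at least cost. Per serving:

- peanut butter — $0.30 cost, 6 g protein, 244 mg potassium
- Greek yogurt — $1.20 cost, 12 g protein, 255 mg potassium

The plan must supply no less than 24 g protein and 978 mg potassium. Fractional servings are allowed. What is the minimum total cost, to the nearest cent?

$1.20

peanut butter only: max(24/6, 978/244) = 4.008 servings → $1.20.
Greek yogurt only: max(24/12, 978/255) = 3.835 servings → $4.60.
peanut butter + Greek yogurt: intersection lies outside the first quadrant.
Cheapest feasible corner: $1.20.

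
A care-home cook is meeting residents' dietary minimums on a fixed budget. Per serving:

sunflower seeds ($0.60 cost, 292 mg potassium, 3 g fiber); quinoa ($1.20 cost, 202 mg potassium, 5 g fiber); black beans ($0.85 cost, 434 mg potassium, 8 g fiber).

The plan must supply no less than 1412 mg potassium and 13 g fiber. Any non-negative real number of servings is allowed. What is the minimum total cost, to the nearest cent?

At the optimum either one food covers both requirements or two foods hit both targets exactly; no other combination can be cheaper.
sunflower seeds only: max(1412/292, 13/3) = 4.836 servings → $2.90.
quinoa only: max(1412/202, 13/5) = 6.99 servings → $8.39.
black beans only: max(1412/434, 13/8) = 3.253 servings → $2.77.
sunflower seeds + quinoa with both targets exact would need a negative amount; discard.
sunflower seeds + black beans with both targets exact would need a negative amount; discard.
quinoa + black beans with both targets exact would need a negative amount; discard.
So the least-cost plan costs $2.77.

$2.77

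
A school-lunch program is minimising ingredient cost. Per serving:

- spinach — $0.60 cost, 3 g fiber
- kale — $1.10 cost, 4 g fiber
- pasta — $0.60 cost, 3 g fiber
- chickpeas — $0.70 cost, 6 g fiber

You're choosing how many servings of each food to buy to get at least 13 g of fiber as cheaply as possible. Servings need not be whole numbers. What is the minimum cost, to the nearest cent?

$1.52

Cost per g of fiber: chickpeas $0.1167, spinach $0.2000, pasta $0.2000, kale $0.2750.
With no serving limits, use only chickpeas: 13 g / 6 g = 2.167 servings × $0.70 = $1.52.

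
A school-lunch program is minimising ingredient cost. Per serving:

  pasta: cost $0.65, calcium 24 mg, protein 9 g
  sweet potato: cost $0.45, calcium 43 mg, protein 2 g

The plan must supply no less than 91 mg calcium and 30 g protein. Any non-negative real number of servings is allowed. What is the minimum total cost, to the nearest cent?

$2.26

pasta only: max(91/24, 30/9) = 3.792 servings → $2.46.
sweet potato only: max(91/43, 30/2) = 15 servings → $6.75.
pasta + sweet potato with both tight: 3.268 servings and 0.292 servings → $2.26.
So the least-cost plan costs $2.26.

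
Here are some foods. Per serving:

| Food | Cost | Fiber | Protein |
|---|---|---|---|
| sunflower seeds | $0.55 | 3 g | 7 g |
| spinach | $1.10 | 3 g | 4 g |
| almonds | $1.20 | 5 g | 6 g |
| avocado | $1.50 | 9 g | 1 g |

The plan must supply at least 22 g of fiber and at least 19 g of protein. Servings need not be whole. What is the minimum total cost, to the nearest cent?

$3.79

Compare the cost at each extreme point of the feasible region.
sunflower seeds only: max(22/3, 19/7) = 7.333 servings → $4.03.
spinach only: max(22/3, 19/4) = 7.333 servings → $8.07.
almonds only: max(22/5, 19/6) = 4.4 servings → $5.28.
avocado only: max(22/9, 19/1) = 19 servings → $28.50.
sunflower seeds + spinach with both targets exact would need a negative amount; discard.
sunflower seeds + almonds: intersection lies outside the first quadrant.
sunflower seeds + avocado with both tight: 2.483 servings and 1.617 servings → $3.79.
spinach + almonds with both targets exact would need a negative amount; discard.
spinach + avocado with both tight: 4.515 servings and 0.9394 servings → $6.38.
almonds + avocado with both tight: 3.041 servings and 0.7551 servings → $4.78.
Cheapest feasible corner: $3.79.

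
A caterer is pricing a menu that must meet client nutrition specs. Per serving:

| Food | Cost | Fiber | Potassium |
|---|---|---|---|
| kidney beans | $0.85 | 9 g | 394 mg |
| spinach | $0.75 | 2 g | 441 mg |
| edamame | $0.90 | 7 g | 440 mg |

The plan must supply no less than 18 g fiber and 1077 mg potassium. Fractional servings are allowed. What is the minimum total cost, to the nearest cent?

$2.16

An LP optimum is at a vertex; with two nutrient constraints at most two foods are used. Check each candidate.
kidney beans only: max(18/9, 1077/394) = 2.734 servings → $2.32.
spinach only: max(18/2, 1077/441) = 9 servings → $6.75.
edamame only: max(18/7, 1077/440) = 2.571 servings → $2.31.
kidney beans + spinach with both tight: 1.818 servings and 0.8177 servings → $2.16.
kidney beans + edamame with both tight: 0.317 servings and 2.164 servings → $2.22.
spinach + edamame: the both-tight solution has a negative serving — not a feasible corner.
So the least-cost plan costs $2.16.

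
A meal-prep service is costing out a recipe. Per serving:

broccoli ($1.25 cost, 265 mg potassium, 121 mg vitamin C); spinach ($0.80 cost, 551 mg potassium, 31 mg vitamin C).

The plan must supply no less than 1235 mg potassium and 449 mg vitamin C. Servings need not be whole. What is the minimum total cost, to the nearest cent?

$4.89

An LP optimum is at a vertex; with two nutrient constraints at most two foods are used. Check each candidate.
broccoli only: max(1235/265, 449/121) = 4.66 servings → $5.83.
spinach only: max(1235/551, 449/31) = 14.48 servings → $11.59.
broccoli + spinach with both tight: 3.577 servings and 0.5209 servings → $4.89.
Cheapest feasible corner: $4.89.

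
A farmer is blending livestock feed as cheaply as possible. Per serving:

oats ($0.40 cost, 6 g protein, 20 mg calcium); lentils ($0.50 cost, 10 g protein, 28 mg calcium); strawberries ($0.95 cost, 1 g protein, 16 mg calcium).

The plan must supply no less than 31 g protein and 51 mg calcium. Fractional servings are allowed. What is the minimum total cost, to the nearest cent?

With two linear requirements the optimum uses one or two foods; enumerate the corners.
oats only: max(31/6, 51/20) = 5.167 servings → $2.07.
lentils only: max(31/10, 51/28) = 3.1 servings → $1.55.
strawberries only: max(31/1, 51/16) = 31 servings → $29.45.
oats + lentils: intersection lies outside the first quadrant.
oats + strawberries: intersection lies outside the first quadrant.
lentils + strawberries: intersection lies outside the first quadrant.
Cheapest feasible corner: $1.55.

$1.55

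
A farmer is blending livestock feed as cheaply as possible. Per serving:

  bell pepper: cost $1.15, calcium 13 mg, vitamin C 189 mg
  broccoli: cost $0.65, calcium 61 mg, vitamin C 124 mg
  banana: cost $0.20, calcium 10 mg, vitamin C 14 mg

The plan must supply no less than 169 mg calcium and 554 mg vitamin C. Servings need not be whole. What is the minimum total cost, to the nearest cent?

Compare the cost at each extreme point of the feasible region.
bell pepper only: max(169/13, 554/189) = 13 servings → $14.95.
broccoli only: max(169/61, 554/124) = 4.468 servings → $2.90.
banana only: max(169/10, 554/14) = 39.57 servings → $7.91.
bell pepper + broccoli with both tight: 1.295 servings and 2.495 servings → $3.11.
bell pepper + banana with both tight: 1.858 servings and 14.48 servings → $5.03.
broccoli + banana with both targets exact would need a negative amount; discard.
So the least-cost plan costs $2.90.

$2.90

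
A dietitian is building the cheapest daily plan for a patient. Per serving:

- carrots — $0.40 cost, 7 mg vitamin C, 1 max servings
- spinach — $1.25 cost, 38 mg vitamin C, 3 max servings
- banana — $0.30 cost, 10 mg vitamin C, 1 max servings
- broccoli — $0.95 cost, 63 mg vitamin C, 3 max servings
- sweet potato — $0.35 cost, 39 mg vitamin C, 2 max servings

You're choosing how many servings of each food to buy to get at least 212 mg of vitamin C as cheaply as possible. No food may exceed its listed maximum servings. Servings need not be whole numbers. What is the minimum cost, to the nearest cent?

$2.72

Cost per mg of vitamin C: sweet potato $0.0090, broccoli $0.0151, banana $0.0300, spinach $0.0329, carrots $0.0571.
Take 2 servings of sweet potato: +78.0 mg vitamin C for $0.70 (total $0.70, still need 134.0 mg).
Take 2.127 servings of broccoli: +134.0 mg vitamin C for $2.02 (total $2.72, still need 0.0 mg).
Filling from the cheapest source first is optimal under one linear minimum: $2.72.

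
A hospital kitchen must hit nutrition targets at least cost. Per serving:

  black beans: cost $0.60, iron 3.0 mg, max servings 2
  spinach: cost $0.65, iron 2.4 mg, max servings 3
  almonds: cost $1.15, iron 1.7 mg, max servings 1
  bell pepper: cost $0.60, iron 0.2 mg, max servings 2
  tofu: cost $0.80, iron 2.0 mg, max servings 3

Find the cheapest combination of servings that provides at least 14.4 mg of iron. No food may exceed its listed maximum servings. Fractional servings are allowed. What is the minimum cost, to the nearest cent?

$3.63

Cost per mg of iron: black beans $0.2000, spinach $0.2708, tofu $0.4000, almonds $0.6765, bell pepper $3.0000.
Take 2 servings of black beans: +6.0 mg iron for $1.20 (total $1.20, still need 8.4 mg).
Take 3 servings of spinach: +7.2 mg iron for $1.95 (total $3.15, still need 1.2 mg).
Take 0.6 servings of tofu: +1.2 mg iron for $0.48 (total $3.63, still need 0.0 mg).
Greedy by cheapest-per-mg is optimal for a single linear constraint, so the minimum cost is $3.63.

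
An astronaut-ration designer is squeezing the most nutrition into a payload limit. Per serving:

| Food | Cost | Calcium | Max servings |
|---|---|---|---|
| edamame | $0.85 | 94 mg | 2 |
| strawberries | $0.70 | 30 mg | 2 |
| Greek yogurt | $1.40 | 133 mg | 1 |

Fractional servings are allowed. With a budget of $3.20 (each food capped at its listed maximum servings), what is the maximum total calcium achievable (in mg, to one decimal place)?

325.3 mg

Calcium per dollar: edamame 110.6, Greek yogurt 95, strawberries 42.86.
Take 2 servings of edamame: spends $1.70, +188.0 mg calcium (running total 188.0 mg).
Take 1 serving of Greek yogurt: spends $1.40, +133.0 mg calcium (running total 321.0 mg).
Take 0.1429 servings of strawberries: spends $0.10, +4.3 mg calcium (running total 325.3 mg).
Greedy by best ratio exhausts the cost allowance optimally: 325.3 mg.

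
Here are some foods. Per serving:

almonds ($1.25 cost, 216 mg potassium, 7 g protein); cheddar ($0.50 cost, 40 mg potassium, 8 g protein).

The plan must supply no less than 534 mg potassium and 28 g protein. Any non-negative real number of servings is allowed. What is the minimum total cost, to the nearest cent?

At the optimum either one food covers both requirements or two foods hit both targets exactly; no other combination can be cheaper.
almonds only: max(534/216, 28/7) = 4 servings → $5.00.
cheddar only: max(534/40, 28/8) = 13.35 servings → $6.67.
almonds + cheddar with both tight: 2.177 servings and 1.595 servings → $3.52.
Cheapest feasible corner: $3.52.

$3.52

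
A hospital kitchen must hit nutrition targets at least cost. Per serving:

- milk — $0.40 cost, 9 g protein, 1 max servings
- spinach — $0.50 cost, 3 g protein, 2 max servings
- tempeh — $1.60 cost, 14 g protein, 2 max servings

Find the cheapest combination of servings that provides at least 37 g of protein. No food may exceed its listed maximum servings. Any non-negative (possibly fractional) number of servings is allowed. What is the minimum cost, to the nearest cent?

$3.60

Cost per g of protein: milk $0.0444, tempeh $0.1143, spinach $0.1667.
Take 1 serving of milk: +9.0 g protein for $0.40 (total $0.40, still need 28.0 g).
Take 2 servings of tempeh: +28.0 g protein for $3.20 (total $3.60, still need 0.0 g).
Filling from the cheapest source first is optimal under one linear minimum: $3.60.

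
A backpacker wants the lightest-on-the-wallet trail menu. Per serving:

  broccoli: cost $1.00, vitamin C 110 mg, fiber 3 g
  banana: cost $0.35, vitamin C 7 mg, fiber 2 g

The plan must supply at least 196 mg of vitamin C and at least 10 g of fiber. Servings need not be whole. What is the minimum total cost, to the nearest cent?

With two linear requirements the optimum uses one or two foods; enumerate the corners.
broccoli only: max(196/110, 10/3) = 3.333 servings → $3.33.
banana only: max(196/7, 10/2) = 28 servings → $9.80.
broccoli + banana with both tight: 1.618 servings and 2.573 servings → $2.52.
Cheapest feasible corner: $2.52.

$2.52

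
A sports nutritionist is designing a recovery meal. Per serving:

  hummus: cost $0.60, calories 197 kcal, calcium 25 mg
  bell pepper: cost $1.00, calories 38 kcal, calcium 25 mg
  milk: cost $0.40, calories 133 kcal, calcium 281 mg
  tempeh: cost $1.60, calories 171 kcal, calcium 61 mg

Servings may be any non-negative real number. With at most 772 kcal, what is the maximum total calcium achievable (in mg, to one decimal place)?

1631.1 mg

Calcium per kcal: milk 2.113, bell pepper 0.6579, tempeh 0.3567, hummus 0.1269.
With no serving limits, spend the whole calories allowance on milk: 772 kcal / 133 kcal × 281 mg = 1631.1 mg.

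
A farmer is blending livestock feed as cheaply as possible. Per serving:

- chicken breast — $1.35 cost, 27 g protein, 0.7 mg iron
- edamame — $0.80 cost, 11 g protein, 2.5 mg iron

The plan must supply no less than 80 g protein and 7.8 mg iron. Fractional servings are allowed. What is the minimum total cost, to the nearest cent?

$4.65

chicken breast only: max(80/27, 7.8/0.7) = 11.14 servings → $15.04.
edamame only: max(80/11, 7.8/2.5) = 7.273 servings → $5.82.
chicken breast + edamame with both tight: 1.91 servings and 2.585 servings → $4.65.
So the least-cost plan costs $4.65.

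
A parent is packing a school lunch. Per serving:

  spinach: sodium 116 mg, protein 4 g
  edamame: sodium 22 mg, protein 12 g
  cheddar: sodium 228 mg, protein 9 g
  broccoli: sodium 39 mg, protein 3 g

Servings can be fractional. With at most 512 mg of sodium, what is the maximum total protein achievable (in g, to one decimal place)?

279.3 g

Protein per mg sodium: edamame 0.5455, broccoli 0.07692, cheddar 0.03947, spinach 0.03448.
With no serving limits, spend the whole sodium allowance on edamame: 512 mg / 22 mg × 12 g = 279.3 g.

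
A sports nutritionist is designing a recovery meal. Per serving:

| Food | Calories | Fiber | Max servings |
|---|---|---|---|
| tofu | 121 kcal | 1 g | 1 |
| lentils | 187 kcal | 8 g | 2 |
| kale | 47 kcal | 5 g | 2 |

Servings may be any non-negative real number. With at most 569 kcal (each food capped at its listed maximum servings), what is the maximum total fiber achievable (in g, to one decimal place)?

26.8 g

Fiber per kcal: kale 0.1064, lentils 0.04278, tofu 0.008264.
Take 2 servings of kale: uses 94 kcal, +10.0 g fiber (running total 10.0 g).
Take 2 servings of lentils: uses 374 kcal, +16.0 g fiber (running total 26.0 g).
Take 0.8347 servings of tofu: uses 101 kcal, +0.8 g fiber (running total 26.8 g).
Greedy by best ratio exhausts the calories allowance optimally: 26.8 g.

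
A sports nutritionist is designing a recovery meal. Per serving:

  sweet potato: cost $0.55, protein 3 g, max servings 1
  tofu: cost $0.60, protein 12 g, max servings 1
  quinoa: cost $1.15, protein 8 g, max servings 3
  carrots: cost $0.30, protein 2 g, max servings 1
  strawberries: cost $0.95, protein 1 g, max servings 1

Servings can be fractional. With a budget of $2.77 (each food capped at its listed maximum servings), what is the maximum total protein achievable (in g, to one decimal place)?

Protein per dollar: tofu 20, quinoa 6.957, carrots 6.667, sweet potato 5.455, strawberries 1.053.
Take 1 serving of tofu: spends $0.60, +12.0 g protein (running total 12.0 g).
Take 1.887 servings of quinoa: spends $2.17, +15.1 g protein (running total 27.1 g).
Greedy by best ratio exhausts the cost allowance optimally: 27.1 g.

27.1 g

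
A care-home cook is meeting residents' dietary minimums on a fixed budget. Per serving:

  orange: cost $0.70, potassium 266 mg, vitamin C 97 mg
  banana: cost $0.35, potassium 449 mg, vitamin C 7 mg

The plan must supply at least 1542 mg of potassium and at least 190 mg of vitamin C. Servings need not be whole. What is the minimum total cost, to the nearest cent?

For a min-cost LP with two ≥-constraints, a basic feasible solution has at most two positive variables.
orange only: max(1542/266, 190/97) = 5.797 servings → $4.06.
banana only: max(1542/449, 190/7) = 27.14 servings → $9.50.
orange + banana with both tight: 1.787 servings and 2.375 servings → $2.08.
So the least-cost plan costs $2.08.

$2.08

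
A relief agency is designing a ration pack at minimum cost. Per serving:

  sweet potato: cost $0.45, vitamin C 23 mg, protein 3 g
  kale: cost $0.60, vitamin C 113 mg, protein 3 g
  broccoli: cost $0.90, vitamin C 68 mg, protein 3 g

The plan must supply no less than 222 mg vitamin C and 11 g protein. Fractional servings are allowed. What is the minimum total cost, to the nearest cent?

$1.88

The cheapest plan sits at a corner of the feasible region — with two constraints it uses at most two foods.
sweet potato only: max(222/23, 11/3) = 9.652 servings → $4.34.
kale only: max(222/113, 11/3) = 3.667 servings → $2.20.
broccoli only: max(222/68, 11/3) = 3.667 servings → $3.30.
sweet potato + kale with both tight: 2.137 servings and 1.53 servings → $1.88.
sweet potato + broccoli with both tight: 0.6074 servings and 3.059 servings → $3.03.
kale + broccoli: the both-tight solution has a negative serving — not a feasible corner.
Cheapest feasible corner: $1.88.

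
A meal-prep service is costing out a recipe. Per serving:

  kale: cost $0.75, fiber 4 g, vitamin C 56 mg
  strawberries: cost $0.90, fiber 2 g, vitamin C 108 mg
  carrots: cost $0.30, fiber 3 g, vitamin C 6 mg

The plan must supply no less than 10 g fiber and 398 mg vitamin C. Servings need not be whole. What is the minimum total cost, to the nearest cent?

This is a tiny linear program; its minimum lies at a vertex of the feasible set. List the vertices and price them.
kale only: max(10/4, 398/56) = 7.107 servings → $5.33.
strawberries only: max(10/2, 398/108) = 5 servings → $4.50.
carrots only: max(10/3, 398/6) = 66.33 servings → $19.90.
kale + strawberries with both tight: 0.8875 servings and 3.225 servings → $3.57.
kale + carrots with both targets exact would need a negative amount; discard.
strawberries + carrots with both tight: 3.635 servings and 0.9103 servings → $3.54.
So the least-cost plan costs $3.54.

$3.54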